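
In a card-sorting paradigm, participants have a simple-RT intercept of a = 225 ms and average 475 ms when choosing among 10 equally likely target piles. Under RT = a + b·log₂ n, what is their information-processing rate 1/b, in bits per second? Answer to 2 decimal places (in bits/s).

13.29 bits/s

b = (475 − 225)/log₂ 10 = 250/3.3219 = 75.257 ms per bit = 0.07526 s/bit; the reciprocal is 13.288 bits/s.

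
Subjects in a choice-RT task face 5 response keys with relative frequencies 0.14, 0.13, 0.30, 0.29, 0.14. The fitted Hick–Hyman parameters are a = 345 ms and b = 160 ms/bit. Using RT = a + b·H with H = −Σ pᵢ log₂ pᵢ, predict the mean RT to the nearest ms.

H = 0.14·log₂(1/0.14) + 0.13·log₂(1/0.13) + 0.30·log₂(1/0.30) + 0.29·log₂(1/0.29) + 0.14·log₂(1/0.14) = 2.2159 bits.
RT = 345 + 160 × 2.2159 = 699.54 ms.

700 ms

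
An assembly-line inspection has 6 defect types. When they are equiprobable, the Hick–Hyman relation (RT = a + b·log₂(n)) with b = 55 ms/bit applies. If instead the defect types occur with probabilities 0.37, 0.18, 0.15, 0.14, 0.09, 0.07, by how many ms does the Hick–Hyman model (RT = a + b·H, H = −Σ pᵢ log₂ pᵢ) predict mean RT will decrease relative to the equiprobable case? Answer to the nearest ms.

The RT saving is b·ΔH. Equiprobable H₀ = log₂(6) = 2.5850 bits; with the given probabilities H = 2.3649 bits.
b·(H₀ − H) = 55 × (2.5850 − 2.3649) = 12.10 ms.

12 ms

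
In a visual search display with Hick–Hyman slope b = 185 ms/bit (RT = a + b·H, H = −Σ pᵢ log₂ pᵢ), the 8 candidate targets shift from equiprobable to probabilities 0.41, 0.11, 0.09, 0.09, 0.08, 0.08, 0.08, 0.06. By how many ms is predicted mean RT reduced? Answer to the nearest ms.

Equiprobable entropy H₀ = log₂ 8 = 3.0000 bits.
Skewed entropy H = −Σ pᵢ log₂ pᵢ = 2.6210 bits.
ΔRT = b·(H₀ − H) = 185 × 0.3790 = 70.11 ms.

70 ms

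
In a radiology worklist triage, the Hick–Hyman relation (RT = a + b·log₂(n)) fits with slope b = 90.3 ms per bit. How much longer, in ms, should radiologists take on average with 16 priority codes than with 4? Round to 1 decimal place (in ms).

180.6 ms

Only the slope matters, since a is common to both: ΔRT = b·log₂(n₂/n₁).
log₂(16) − log₂(4) = log₂(16/4) = log₂(4) = 2.
ΔRT = 90.3 × 2.0000 = 180.600 ms.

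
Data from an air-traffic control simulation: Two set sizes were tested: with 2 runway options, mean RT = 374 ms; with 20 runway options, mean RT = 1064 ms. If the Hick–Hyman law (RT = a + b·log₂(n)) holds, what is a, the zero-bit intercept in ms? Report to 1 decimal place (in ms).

166.3 ms

The slope on a log₂ axis is (1064 − 374) / (4.3219 − 1) = 207.711 ms/bit.
Intercept: a = 374 − 207.711·log₂(2) = 166.289 ms.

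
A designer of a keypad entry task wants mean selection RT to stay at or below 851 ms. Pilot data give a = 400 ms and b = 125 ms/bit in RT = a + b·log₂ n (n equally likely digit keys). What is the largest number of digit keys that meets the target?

12

Information budget: (851 − 400)/125 = 3.6080 bits, so n ≤ 2^3.6080 = 12.193 → at most 12.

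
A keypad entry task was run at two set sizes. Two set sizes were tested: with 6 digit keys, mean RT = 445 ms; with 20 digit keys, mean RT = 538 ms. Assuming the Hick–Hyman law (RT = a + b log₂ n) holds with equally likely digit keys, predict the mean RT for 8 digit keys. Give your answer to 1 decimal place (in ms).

Fit slope and intercept:
  b = (538 − 445) / (log₂ 20 − log₂ 6) = 93 / (4.3219 − 2.5850) = 53.542 ms/bit
  a = 445 − 53.542 × 2.5850 = 306.597 ms
Then RT(8) = 306.597 + 53.542 × log₂ 8 = 306.597 + 53.542 × 3 ≈ 467.222 ms.

467.2 ms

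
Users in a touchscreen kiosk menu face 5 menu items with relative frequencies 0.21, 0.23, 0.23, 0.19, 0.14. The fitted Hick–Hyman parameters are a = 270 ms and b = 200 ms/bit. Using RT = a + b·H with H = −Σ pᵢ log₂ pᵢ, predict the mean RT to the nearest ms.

H = 0.21·log₂(1/0.21) + 0.23·log₂(1/0.23) + 0.23·log₂(1/0.23) + 0.19·log₂(1/0.19) + 0.14·log₂(1/0.14) = 2.3005 bits.
RT = 270 + 200 × 2.3005 = 730.10 ms.

730 ms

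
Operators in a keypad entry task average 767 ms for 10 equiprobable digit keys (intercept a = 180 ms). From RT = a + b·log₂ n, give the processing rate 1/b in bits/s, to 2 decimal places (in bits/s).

5.66 bits/s

b = (767 − 180)/log₂ 10 = 587/3.3219 = 176.705 ms per bit = 0.17670 s/bit; the reciprocal is 5.659 bits/s.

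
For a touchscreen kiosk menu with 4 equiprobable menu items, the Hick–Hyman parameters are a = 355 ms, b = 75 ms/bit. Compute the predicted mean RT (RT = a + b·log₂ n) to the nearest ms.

log₂(4) = 2 bits, so RT = 355 + 75 × 2 ≈ 505.000 ms.

505 ms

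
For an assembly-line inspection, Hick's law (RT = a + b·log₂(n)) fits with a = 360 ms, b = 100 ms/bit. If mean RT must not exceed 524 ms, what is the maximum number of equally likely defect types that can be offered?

3

100·log₂ n ≤ 524 − 360 = 164, giving log₂ n ≤ 1.6400 and n ≤ 3.117. The largest whole number is 3.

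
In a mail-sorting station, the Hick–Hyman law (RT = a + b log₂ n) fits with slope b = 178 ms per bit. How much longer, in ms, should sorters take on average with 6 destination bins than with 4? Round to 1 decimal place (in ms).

104.1 ms

ΔRT = (a + b log₂ n₂) − (a + b log₂ n₁) = b·(log₂ n₂ − log₂ n₁).
log₂(6) − log₂(4) = 2.5850 − 2 = 0.5850.
ΔRT = 178 × 0.5850 = 104.123 ms.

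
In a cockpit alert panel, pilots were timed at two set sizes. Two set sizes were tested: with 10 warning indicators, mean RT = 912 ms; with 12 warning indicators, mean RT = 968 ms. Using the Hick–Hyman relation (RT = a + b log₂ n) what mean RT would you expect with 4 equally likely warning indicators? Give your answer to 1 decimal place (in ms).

630.6 ms

Solve the two-equation system in a and b:
  b = (968 − 912) / (log₂ 12 − log₂ 10) = 56 / (3.5850 − 3.3219) = 212.900 ms/bit
  a = 912 − 212.900 × 3.3219 = 204.762 ms
Then RT(4) = 204.762 + 212.900 × log₂ 4 = 204.762 + 212.900 × 2 ≈ 630.562 ms.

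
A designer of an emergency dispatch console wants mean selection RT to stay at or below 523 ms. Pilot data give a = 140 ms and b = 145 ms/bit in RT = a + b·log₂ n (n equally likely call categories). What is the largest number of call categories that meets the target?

145·log₂ n ≤ 523 − 140 = 383, giving log₂ n ≤ 2.6414 and n ≤ 6.239. The largest whole number is 6.

6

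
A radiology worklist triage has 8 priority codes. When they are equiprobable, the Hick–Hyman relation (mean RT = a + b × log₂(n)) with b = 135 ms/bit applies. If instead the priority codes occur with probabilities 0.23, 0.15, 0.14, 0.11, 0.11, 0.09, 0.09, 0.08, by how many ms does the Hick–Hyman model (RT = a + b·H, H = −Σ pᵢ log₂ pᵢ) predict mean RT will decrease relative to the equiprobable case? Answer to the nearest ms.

12 ms

Equiprobable entropy H₀ = log₂ 8 = 3.0000 bits.
Skewed entropy H = −Σ pᵢ log₂ pᵢ = 2.9127 bits.
ΔRT = b·(H₀ − H) = 135 × 0.0873 = 11.78 ms.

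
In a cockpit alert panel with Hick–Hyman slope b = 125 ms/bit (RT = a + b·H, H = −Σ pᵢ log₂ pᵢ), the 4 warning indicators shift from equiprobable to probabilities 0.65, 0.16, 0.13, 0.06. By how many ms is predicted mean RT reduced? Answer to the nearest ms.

The RT saving is b·ΔH. Equiprobable H₀ = log₂(4) = 2.0000 bits; with the given probabilities H = 1.4532 bits.
b·(H₀ − H) = 125 × (2.0000 − 1.4532) = 68.35 ms.

68 ms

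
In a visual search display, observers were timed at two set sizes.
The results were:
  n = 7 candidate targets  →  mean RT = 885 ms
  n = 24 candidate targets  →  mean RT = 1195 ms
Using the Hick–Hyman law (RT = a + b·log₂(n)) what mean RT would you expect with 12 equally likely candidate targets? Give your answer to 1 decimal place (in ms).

1020.6 ms

Solve the two-equation system in a and b:
  b = (1195 − 885) / (log₂ 24 − log₂ 7) = 310 / (4.5850 − 2.8074) = 174.392 ms/bit
  a = 885 − 174.392 × 2.8074 = 395.421 ms
Then RT(12) = 395.421 + 174.392 × log₂ 12 = 395.421 + 174.392 × 3.5850 ≈ 1020.608 ms.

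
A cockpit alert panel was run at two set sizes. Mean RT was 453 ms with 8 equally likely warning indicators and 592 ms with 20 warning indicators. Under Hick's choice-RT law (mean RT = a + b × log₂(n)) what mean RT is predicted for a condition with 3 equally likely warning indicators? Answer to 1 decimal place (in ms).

Fit slope and intercept:
  b = (592 − 453) / (log₂ 20 − log₂ 8) = 139 / (4.3219 − 3) = 105.149 ms/bit
  a = 453 − 105.149 × 3 = 137.552 ms
Then RT(3) = 137.552 + 105.149 × log₂ 3 = 137.552 + 105.149 × 1.5850 ≈ 304.210 ms.

304.2 ms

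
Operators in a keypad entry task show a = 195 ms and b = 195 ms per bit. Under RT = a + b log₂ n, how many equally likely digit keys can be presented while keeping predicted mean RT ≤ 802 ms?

8

Set 195 + 195·log₂ n ≤ 802 → log₂ n ≤ (802 − 195)/195 = 3.1128.
So n ≤ 2^3.1128 = 8.651; the largest integer n is 8.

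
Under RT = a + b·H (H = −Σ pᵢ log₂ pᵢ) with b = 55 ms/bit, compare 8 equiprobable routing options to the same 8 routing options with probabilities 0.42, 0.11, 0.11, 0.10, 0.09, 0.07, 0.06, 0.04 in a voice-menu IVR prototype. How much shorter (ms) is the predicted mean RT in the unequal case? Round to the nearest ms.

24 ms

Equiprobable entropy H₀ = log₂ 8 = 3.0000 bits.
Skewed entropy H = −Σ pᵢ log₂ pᵢ = 2.5689 bits.
ΔRT = b·(H₀ − H) = 55 × 0.4311 = 23.71 ms.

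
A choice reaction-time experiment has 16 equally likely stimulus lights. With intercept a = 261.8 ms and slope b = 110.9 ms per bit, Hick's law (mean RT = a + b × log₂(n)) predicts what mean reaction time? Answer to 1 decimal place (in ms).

log₂(16) = 4 bits, so RT = 261.8 + 110.9 × 4 ≈ 705.400 ms.

705.4 ms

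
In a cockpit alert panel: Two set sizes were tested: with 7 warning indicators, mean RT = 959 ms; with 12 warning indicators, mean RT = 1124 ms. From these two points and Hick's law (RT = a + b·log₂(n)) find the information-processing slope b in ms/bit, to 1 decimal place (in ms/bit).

212.2 ms/bit

Slope: b = (1124 − 959) / (log₂ 12 − log₂ 7) = 165/0.7776 = 212.189 ms/bit.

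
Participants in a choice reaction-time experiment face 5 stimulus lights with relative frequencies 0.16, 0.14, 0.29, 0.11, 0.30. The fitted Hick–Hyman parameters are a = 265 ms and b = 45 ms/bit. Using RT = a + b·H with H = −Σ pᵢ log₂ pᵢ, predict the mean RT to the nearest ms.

364 ms

Entropy contributions −pᵢ log₂ pᵢ: 0.4230, 0.3971, 0.5179, 0.3503, 0.5211; sum H = 2.2094 bits.
RT = a + bH = 265 + 45·2.2094 = 364.42 ms.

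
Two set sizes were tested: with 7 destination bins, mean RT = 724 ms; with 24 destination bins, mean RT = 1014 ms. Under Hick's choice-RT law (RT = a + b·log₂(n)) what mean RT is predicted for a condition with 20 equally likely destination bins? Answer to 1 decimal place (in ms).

Solve the two-equation system in a and b:
  b = (1014 − 724) / (log₂ 24 − log₂ 7) = 290 / (4.5850 − 2.8074) = 163.141 ms/bit
  a = 724 − 163.141 × 2.8074 = 266.006 ms
Then RT(20) = 266.006 + 163.141 × log₂ 20 = 266.006 + 163.141 × 4.3219 ≈ 971.088 ms.

971.1 ms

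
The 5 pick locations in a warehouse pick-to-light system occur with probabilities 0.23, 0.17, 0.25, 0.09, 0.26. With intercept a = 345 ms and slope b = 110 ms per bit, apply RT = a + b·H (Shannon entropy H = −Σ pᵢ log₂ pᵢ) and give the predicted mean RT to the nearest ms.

Entropy contributions −pᵢ log₂ pᵢ: 0.4877, 0.4346, 0.5000, 0.3127, 0.5053; sum H = 2.2402 bits.
RT = a + bH = 345 + 110·2.2402 = 591.42 ms.

591 ms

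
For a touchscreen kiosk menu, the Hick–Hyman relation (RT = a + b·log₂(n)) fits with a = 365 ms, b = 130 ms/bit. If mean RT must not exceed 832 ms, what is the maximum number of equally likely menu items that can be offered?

12

130·log₂ n ≤ 832 − 365 = 467, giving log₂ n ≤ 3.5923 and n ≤ 12.061. The largest whole number is 12.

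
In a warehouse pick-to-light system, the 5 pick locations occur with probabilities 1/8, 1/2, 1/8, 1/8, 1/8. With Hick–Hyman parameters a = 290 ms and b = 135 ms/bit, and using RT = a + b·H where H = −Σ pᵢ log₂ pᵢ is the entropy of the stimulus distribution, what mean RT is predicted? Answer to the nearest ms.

Each term −pᵢ log₂ pᵢ: 0.125·3 + 0.5·1 + 0.125·3 + 0.125·3 + 0.125·3; summed, H = 2.000 bits.
Mean RT = a + bH = 290 + 135·2.000 = 560.00 ms.

560 ms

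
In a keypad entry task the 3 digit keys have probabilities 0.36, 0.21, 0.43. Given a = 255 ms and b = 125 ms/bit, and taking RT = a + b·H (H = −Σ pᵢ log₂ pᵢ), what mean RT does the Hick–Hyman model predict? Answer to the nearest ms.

446 ms

Entropy contributions −pᵢ log₂ pᵢ: 0.5306, 0.4728, 0.5236; sum H = 1.5270 bits.
RT = a + bH = 255 + 125·1.5270 = 445.88 ms.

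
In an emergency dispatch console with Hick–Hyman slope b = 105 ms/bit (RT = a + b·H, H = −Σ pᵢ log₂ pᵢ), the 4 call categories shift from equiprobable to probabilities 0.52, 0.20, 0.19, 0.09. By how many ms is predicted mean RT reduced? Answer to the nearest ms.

The RT saving is b·ΔH. Equiprobable H₀ = log₂(4) = 2.0000 bits; with the given probabilities H = 1.7228 bits.
b·(H₀ − H) = 105 × (2.0000 − 1.7228) = 29.10 ms.

29 ms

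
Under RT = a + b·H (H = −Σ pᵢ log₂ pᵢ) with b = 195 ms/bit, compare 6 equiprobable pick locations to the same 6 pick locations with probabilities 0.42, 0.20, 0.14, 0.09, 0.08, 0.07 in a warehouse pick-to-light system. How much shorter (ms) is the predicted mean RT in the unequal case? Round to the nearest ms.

The RT saving is b·ΔH. Equiprobable H₀ = log₂(6) = 2.5850 bits; with the given probabilities H = 2.2599 bits.
b·(H₀ − H) = 195 × (2.5850 − 2.2599) = 63.40 ms.

63 ms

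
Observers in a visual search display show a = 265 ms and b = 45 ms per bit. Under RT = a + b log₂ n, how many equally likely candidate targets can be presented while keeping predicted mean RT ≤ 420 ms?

45·log₂ n ≤ 420 − 265 = 155, giving log₂ n ≤ 3.4444 and n ≤ 10.886. The largest whole number is 10.

10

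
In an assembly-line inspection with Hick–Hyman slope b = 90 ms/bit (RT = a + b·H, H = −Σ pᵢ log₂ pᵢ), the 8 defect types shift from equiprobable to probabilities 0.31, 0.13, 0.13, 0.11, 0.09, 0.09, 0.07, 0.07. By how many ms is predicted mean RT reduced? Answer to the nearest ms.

Equiprobable entropy H₀ = log₂ 8 = 3.0000 bits.
Skewed entropy H = −Σ pᵢ log₂ pᵢ = 2.8018 bits.
ΔRT = b·(H₀ − H) = 90 × 0.1982 = 17.84 ms.

18 ms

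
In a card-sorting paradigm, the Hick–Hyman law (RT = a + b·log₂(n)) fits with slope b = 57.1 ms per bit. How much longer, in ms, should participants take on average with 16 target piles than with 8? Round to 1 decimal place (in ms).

57.1 ms

ΔRT = (a + b log₂ n₂) − (a + b log₂ n₁) = b·(log₂ n₂ − log₂ n₁).
log₂(16) − log₂(8) = log₂(16/8) = log₂(2) = 1.
ΔRT = 57.1 × 1.0000 = 57.100 ms.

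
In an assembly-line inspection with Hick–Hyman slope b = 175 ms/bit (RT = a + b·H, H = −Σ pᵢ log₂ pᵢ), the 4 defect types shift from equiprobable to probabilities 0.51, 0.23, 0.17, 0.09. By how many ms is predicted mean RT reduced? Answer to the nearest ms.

Equiprobable entropy H₀ = log₂ 4 = 2.0000 bits.
Skewed entropy H = −Σ pᵢ log₂ pᵢ = 1.7303 bits.
ΔRT = b·(H₀ − H) = 175 × 0.2697 = 47.19 ms.

47 ms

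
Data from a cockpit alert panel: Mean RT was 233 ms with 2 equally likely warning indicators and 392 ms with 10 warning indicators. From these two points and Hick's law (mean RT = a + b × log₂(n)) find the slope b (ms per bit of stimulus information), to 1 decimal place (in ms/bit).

68.5 ms/bit

The slope on a log₂ axis is (392 − 233) / (3.3219 − 1) = 68.478 ms/bit.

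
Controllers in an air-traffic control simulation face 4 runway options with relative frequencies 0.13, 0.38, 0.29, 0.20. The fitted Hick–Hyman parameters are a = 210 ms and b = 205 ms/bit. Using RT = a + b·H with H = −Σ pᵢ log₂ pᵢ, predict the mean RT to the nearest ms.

Entropy contributions −pᵢ log₂ pᵢ: 0.3826, 0.5305, 0.5179, 0.4644; sum H = 1.8954 bits.
RT = a + bH = 210 + 205·1.8954 = 598.55 ms.

599 ms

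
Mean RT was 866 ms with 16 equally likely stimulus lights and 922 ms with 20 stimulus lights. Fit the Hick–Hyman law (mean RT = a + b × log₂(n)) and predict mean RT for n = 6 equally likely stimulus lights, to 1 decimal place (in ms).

619.9 ms

Fit slope and intercept:
  b = (922 − 866) / (log₂ 20 − log₂ 16) = 56 / (4.3219 − 4) = 173.952 ms/bit
  a = 866 − 173.952 × 4 = 170.192 ms
Then RT(6) = 170.192 + 173.952 × log₂ 6 = 170.192 + 173.952 × 2.5850 ≈ 619.852 ms.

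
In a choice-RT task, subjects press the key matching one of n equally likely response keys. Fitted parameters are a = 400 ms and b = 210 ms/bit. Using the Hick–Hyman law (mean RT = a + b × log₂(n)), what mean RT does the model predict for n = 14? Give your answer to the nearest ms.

1200 ms

log₂(14) = 3.8074 bits, so RT = 400 + 210 × 3.8074 ≈ 1199.545 ms.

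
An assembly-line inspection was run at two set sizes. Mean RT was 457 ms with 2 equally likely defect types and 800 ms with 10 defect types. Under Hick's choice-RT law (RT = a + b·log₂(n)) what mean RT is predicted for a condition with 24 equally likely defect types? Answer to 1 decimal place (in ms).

Fit slope and intercept:
  b = (800 − 457) / (log₂ 10 − log₂ 2) = 343 / (3.3219 − 1) = 147.722 ms/bit
  a = 457 − 147.722 × 1 = 309.278 ms
Then RT(24) = 309.278 + 147.722 × log₂ 24 = 309.278 + 147.722 × 4.5850 ≈ 986.578 ms.

986.6 ms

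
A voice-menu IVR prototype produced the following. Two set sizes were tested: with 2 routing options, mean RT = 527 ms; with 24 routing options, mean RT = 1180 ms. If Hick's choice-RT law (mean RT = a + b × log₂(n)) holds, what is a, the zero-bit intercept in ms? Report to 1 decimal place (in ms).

344.9 ms

b = (RT₂ − RT₁)/(log₂ n₂ − log₂ n₁) = (1180 − 527)/(4.5850 − 1) = 182.150 ms/bit.
Intercept: a = 527 − 182.150·log₂(2) = 344.850 ms.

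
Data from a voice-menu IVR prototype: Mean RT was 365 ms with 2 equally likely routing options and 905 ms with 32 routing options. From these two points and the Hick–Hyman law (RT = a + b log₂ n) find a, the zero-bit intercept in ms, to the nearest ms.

230 ms

Slope: b = (905 − 365) / (log₂ 32 − log₂ 2) = 540/4.0000 = 135 ms/bit.
a = RT₁ − b·log₂ n₁ = 365 − 135 × 1 = 230.000 ms.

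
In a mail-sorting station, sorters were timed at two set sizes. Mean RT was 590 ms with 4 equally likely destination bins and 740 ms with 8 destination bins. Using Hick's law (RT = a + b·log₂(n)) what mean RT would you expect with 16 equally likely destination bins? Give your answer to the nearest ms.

Fit slope and intercept:
  b = (740 − 590) / (log₂ 8 − log₂ 4) = 150 / (3 − 2) = 150 ms/bit
  a = 590 − 150 × 2 = 290 ms
Then RT(16) = 290 + 150 × log₂ 16 = 290 + 150 × 4 ≈ 890.000 ms.

890 ms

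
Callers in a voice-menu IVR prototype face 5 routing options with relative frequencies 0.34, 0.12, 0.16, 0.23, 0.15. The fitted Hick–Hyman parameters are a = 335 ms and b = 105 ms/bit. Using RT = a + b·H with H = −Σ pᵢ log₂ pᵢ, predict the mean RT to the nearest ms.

Entropy contributions −pᵢ log₂ pᵢ: 0.5292, 0.3671, 0.4230, 0.4877, 0.4105; sum H = 2.2175 bits.
RT = a + bH = 335 + 105·2.2175 = 567.83 ms.

568 ms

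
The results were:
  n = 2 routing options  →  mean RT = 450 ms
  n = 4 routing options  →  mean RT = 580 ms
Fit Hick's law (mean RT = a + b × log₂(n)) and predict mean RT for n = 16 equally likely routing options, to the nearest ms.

RT is linear in log₂ n, so two points fix the line:
  b = (580 − 450) / (log₂ 4 − log₂ 2) = 130 / (2 − 1) = 130 ms/bit
  a = 450 − 130 × 1 = 320 ms
Then RT(16) = 320 + 130 × log₂ 16 = 320 + 130 × 4 ≈ 840.000 ms.

840 ms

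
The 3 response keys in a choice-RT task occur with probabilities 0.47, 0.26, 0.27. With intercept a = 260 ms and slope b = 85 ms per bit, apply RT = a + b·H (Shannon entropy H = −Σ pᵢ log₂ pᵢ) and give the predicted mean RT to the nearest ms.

Entropy contributions −pᵢ log₂ pᵢ: 0.5120, 0.5053, 0.5100; sum H = 1.5273 bits.
RT = a + bH = 260 + 85·1.5273 = 389.82 ms.

390 ms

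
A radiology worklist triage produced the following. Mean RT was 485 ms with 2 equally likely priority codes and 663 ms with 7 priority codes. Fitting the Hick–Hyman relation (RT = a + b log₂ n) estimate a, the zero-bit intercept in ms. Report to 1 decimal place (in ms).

The slope on a log₂ axis is (663 − 485) / (2.8074 − 1) = 98.486 ms/bit.
a = RT₁ − b·log₂ n₁ = 485 − 98.486 × 1 = 386.514 ms.

386.5 ms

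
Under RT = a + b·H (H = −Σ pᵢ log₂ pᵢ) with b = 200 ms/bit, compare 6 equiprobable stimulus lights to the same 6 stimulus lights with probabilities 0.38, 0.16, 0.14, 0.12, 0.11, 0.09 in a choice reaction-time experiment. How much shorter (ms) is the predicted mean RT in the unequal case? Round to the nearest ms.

41 ms

Equiprobable entropy H₀ = log₂ 6 = 2.5850 bits.
Skewed entropy H = −Σ pᵢ log₂ pᵢ = 2.3806 bits.
ΔRT = b·(H₀ − H) = 200 × 0.2044 = 40.87 ms.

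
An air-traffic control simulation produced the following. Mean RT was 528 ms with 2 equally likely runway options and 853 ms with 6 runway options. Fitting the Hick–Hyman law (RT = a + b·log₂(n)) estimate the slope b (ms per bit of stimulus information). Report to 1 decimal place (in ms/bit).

The slope on a log₂ axis is (853 − 528) / (2.5850 − 1) = 205.052 ms/bit.

205.1 ms/bit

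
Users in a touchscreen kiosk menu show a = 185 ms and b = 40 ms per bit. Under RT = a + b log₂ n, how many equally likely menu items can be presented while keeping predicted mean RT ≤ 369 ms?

40·log₂ n ≤ 369 − 185 = 184, giving log₂ n ≤ 4.6000 and n ≤ 24.251. The largest whole number is 24.

24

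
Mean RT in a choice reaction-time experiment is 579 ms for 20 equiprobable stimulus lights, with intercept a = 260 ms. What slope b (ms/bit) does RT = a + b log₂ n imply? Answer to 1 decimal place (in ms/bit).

log₂(20) = 4.3219 bits.
b = (RT − a)/log₂ n = (579 − 260) / 4.3219 = 73.810 ms/bit.

73.8 ms/bit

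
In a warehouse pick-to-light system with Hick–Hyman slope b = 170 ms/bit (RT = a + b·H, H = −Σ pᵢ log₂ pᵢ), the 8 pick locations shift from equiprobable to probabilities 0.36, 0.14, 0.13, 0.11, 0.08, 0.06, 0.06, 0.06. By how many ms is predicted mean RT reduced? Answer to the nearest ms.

54 ms

Equiprobable entropy H₀ = log₂ 8 = 3.0000 bits.
Skewed entropy H = −Σ pᵢ log₂ pᵢ = 2.6828 bits.
ΔRT = b·(H₀ − H) = 170 × 0.3172 = 53.93 ms.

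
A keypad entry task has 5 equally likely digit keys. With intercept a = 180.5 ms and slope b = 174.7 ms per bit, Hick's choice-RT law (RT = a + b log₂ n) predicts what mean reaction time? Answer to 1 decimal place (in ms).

log₂(5) = 2.3219 bits, so RT = 180.5 + 174.7 × 2.3219 ≈ 586.141 ms.

586.1 ms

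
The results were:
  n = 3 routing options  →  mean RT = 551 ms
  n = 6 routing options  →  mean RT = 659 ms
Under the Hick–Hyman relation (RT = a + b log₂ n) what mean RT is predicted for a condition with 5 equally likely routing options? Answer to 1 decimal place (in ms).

630.6 ms

With log₂ n on the abscissa the relation is linear; from the two conditions:
  b = (659 − 551) / (log₂ 6 − log₂ 3) = 108 / (2.5850 − 1.5850) = 108.000 ms/bit
  a = 551 − 108.000 × 1.5850 = 379.824 ms
Then RT(5) = 379.824 + 108.000 × log₂ 5 = 379.824 + 108.000 × 2.3219 ≈ 630.592 ms.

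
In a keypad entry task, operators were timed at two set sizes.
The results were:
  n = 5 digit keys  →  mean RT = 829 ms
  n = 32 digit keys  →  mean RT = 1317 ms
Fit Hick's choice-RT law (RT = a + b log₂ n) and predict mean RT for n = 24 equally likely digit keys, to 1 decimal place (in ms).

Fit slope and intercept:
  b = (1317 − 829) / (log₂ 32 − log₂ 5) = 488 / (5 − 2.3219) = 182.221 ms/bit
  a = 829 − 182.221 × 2.3219 = 405.897 ms
Then RT(24) = 405.897 + 182.221 × log₂ 24 = 405.897 + 182.221 × 4.5850 ≈ 1241.372 ms.

1241.4 ms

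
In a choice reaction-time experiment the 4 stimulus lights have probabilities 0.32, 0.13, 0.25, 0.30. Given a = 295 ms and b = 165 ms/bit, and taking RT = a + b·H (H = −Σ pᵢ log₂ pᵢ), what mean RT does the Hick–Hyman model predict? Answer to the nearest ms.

Entropy contributions −pᵢ log₂ pᵢ: 0.5260, 0.3826, 0.5000, 0.5211; sum H = 1.9298 bits.
RT = a + bH = 295 + 165·1.9298 = 613.41 ms.

613 ms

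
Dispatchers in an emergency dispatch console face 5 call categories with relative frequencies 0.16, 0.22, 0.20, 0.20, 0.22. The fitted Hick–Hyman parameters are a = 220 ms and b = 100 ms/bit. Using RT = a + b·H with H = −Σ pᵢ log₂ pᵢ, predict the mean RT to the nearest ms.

Entropy contributions −pᵢ log₂ pᵢ: 0.4230, 0.4806, 0.4644, 0.4644, 0.4806; sum H = 2.3129 bits.
RT = a + bH = 220 + 100·2.3129 = 451.29 ms.

451 ms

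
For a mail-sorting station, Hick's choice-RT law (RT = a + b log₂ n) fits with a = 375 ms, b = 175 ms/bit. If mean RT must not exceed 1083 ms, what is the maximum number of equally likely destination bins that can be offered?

16

Set 375 + 175·log₂ n ≤ 1083 → log₂ n ≤ (1083 − 375)/175 = 4.0457.
So n ≤ 2^4.0457 = 16.515; the largest integer n is 16.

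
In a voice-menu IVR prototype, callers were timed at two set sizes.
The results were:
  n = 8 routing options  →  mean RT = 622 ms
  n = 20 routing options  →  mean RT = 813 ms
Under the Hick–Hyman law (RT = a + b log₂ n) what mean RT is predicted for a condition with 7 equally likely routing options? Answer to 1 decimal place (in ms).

594.2 ms

Fit slope and intercept:
  b = (813 − 622) / (log₂ 20 − log₂ 8) = 191 / (4.3219 − 3) = 144.486 ms/bit
  a = 622 − 144.486 × 3 = 188.542 ms
Then RT(7) = 188.542 + 144.486 × log₂ 7 = 188.542 + 144.486 × 2.8074 ≈ 594.165 ms.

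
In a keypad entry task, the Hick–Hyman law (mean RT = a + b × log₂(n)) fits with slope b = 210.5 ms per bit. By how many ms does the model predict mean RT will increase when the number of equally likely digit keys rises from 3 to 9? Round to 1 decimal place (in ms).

333.6 ms

Only the slope matters, since a is common to both: ΔRT = b·log₂(n₂/n₁).
log₂(9) − log₂(3) = 3.1699 − 1.5850 = 1.5850.
ΔRT = 210.5 × 1.5850 = 333.635 ms.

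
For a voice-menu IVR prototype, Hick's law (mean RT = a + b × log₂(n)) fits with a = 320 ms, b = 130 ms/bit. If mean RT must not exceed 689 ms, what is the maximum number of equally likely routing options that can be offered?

Set 320 + 130·log₂ n ≤ 689 → log₂ n ≤ (689 − 320)/130 = 2.8385.
So n ≤ 2^2.8385 = 7.153; the largest integer n is 7.

7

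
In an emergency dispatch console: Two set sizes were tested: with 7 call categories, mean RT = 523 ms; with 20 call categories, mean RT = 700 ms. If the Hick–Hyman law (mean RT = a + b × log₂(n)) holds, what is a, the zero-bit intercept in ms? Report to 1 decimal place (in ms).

The slope on a log₂ axis is (700 − 523) / (4.3219 − 2.8074) = 116.865 ms/bit.
a = RT₁ − b·log₂ n₁ = 523 − 116.865 × 2.8074 = 194.920 ms.

194.9 ms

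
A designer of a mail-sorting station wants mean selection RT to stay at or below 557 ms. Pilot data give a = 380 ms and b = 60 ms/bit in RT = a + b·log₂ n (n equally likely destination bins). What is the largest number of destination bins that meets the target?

7

Set 380 + 60·log₂ n ≤ 557 → log₂ n ≤ (557 − 380)/60 = 2.9500.
So n ≤ 2^2.9500 = 7.727; the largest integer n is 7.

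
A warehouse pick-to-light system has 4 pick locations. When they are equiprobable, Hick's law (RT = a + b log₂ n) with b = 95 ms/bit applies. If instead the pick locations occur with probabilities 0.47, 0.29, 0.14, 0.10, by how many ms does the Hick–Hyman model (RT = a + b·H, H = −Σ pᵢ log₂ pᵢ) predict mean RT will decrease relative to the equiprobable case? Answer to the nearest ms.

23 ms

Equiprobable entropy H₀ = log₂ 4 = 2.0000 bits.
Skewed entropy H = −Σ pᵢ log₂ pᵢ = 1.7592 bits.
ΔRT = b·(H₀ − H) = 95 × 0.2408 = 22.88 ms.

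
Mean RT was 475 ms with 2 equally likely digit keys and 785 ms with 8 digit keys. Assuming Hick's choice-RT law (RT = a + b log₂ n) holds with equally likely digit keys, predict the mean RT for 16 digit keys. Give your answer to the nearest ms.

RT is linear in log₂ n, so two points fix the line:
  b = (785 − 475) / (log₂ 8 − log₂ 2) = 310 / (3 − 1) = 155 ms/bit
  a = 475 − 155 × 1 = 320 ms
Then RT(16) = 320 + 155 × log₂ 16 = 320 + 155 × 4 ≈ 940.000 ms.

940 ms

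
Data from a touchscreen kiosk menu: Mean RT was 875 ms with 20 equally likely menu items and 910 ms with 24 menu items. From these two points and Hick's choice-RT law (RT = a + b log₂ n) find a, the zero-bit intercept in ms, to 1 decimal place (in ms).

b = (RT₂ − RT₁)/(log₂ n₂ − log₂ n₁) = (910 − 875)/(4.5850 − 4.3219) = 133.062 ms/bit.
Intercept: a = 875 − 133.062·log₂(20) = 299.914 ms.

299.9 ms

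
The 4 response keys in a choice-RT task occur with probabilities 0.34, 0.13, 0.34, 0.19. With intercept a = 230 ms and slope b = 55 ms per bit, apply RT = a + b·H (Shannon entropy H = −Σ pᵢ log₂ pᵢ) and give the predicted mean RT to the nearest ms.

Entropy contributions −pᵢ log₂ pᵢ: 0.5292, 0.3826, 0.5292, 0.4552; sum H = 1.8962 bits.
RT = a + bH = 230 + 55·1.8962 = 334.29 ms.

334 ms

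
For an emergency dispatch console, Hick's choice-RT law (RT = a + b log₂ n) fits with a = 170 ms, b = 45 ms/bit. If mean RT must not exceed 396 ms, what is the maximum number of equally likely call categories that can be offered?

Set 170 + 45·log₂ n ≤ 396 → log₂ n ≤ (396 − 170)/45 = 5.0222.
So n ≤ 2^5.0222 = 32.497; the largest integer n is 32.

32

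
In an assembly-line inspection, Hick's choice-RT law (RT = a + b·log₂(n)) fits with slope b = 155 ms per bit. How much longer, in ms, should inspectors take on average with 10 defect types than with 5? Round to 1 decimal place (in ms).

The intercept a cancels: ΔRT = b·(log₂ n₂ − log₂ n₁) = b·log₂(n₂/n₁).
log₂(10) − log₂(5) = log₂(10/5) = log₂(2) = 1.
ΔRT = 155 × 1.0000 = 155.000 ms.

155.0 ms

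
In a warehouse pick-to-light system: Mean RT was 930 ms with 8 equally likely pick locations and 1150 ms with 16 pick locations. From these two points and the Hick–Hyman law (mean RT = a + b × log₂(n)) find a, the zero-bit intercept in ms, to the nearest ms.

270 ms

Slope: b = (1150 − 930) / (log₂ 16 − log₂ 8) = 220/1.0000 = 220 ms/bit.
Intercept: a = 930 − 220·log₂(8) = 270.000 ms.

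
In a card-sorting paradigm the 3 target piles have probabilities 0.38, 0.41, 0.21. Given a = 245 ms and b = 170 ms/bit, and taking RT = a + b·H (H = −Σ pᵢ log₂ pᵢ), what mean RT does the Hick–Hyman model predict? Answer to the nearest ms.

505 ms

H = 0.38·log₂(1/0.38) + 0.41·log₂(1/0.41) + 0.21·log₂(1/0.21) = 1.5307 bits.
RT = 245 + 170 × 1.5307 = 505.21 ms.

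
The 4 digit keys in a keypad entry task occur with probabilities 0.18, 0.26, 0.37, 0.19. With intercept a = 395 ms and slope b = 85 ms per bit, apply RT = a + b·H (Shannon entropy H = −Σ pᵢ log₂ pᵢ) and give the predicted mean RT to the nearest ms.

560 ms

Entropy contributions −pᵢ log₂ pᵢ: 0.4453, 0.5053, 0.5307, 0.4552; sum H = 1.9366 bits.
RT = a + bH = 395 + 85·1.9366 = 559.61 ms.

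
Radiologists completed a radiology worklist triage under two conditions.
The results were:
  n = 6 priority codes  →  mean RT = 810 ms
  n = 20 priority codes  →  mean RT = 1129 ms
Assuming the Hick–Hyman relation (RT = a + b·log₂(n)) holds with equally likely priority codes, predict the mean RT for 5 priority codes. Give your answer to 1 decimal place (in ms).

RT is linear in log₂ n, so two points fix the line:
  b = (1129 − 810) / (log₂ 20 − log₂ 6) = 319 / (4.3219 − 2.5850) = 183.654 ms/bit
  a = 810 − 183.654 × 2.5850 = 335.262 ms
Then RT(5) = 335.262 + 183.654 × log₂ 5 = 335.262 + 183.654 × 2.3219 ≈ 761.693 ms.

761.7 ms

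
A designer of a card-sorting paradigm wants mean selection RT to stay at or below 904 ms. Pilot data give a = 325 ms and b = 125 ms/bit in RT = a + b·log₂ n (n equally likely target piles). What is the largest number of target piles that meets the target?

24

125·log₂ n ≤ 904 − 325 = 579, giving log₂ n ≤ 4.6320 and n ≤ 24.795. The largest whole number is 24.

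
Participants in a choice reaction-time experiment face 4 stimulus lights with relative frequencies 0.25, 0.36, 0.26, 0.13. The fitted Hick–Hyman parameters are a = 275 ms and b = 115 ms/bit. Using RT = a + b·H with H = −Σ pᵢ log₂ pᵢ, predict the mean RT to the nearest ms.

496 ms

Entropy contributions −pᵢ log₂ pᵢ: 0.5000, 0.5306, 0.5053, 0.3826; sum H = 1.9185 bits.
RT = a + bH = 275 + 115·1.9185 = 495.63 ms.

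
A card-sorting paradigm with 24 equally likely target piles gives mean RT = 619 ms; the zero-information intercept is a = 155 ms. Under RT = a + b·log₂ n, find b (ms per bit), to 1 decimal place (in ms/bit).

101.2 ms/bit

24 alternatives carry log₂ 24 = 4.5850 bits; the choice cost is 619 − 155 = 464 ms, so b = 464/4.5850 = 101.200 ms/bit.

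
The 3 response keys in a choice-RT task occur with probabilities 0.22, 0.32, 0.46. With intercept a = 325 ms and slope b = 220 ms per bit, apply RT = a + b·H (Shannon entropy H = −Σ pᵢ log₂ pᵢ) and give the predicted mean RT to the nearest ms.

660 ms

Entropy contributions −pᵢ log₂ pᵢ: 0.4806, 0.5260, 0.5153; sum H = 1.5219 bits.
RT = a + bH = 325 + 220·1.5219 = 659.83 ms.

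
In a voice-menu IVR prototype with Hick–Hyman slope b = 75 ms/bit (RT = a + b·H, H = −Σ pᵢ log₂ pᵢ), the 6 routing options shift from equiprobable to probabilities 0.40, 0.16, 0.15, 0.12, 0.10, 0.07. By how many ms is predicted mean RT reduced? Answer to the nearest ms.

19 ms

The RT saving is b·ΔH. Equiprobable H₀ = log₂(6) = 2.5850 bits; with the given probabilities H = 2.3301 bits.
b·(H₀ − H) = 75 × (2.5850 − 2.3301) = 19.11 ms.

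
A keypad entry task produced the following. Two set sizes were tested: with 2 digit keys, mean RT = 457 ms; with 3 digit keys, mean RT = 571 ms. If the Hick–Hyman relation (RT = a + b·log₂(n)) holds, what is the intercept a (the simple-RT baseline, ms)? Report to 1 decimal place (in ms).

The slope on a log₂ axis is (571 − 457) / (1.5850 − 1) = 194.884 ms/bit.
Intercept: a = 457 − 194.884·log₂(2) = 262.116 ms.

262.1 ms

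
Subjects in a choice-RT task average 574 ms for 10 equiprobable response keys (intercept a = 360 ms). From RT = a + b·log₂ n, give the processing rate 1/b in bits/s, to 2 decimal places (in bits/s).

15.52 bits/s

Choice component = 574 − 360 = 214 ms over log₂(10) = 3.3219 bits.
b = 214 / 3.3219 = 64.420 ms/bit, so 1/b = 15.523 bits/s.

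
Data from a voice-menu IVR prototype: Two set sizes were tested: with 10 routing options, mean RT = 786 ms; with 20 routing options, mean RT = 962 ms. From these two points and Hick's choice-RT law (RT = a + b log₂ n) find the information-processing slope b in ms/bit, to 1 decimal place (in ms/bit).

The slope on a log₂ axis is (962 − 786) / (4.3219 − 3.3219) = 176.000 ms/bit.

176.0 ms/bit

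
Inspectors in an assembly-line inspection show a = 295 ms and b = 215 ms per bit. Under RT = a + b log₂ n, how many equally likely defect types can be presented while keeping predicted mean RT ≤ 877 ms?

215·log₂ n ≤ 877 − 295 = 582, giving log₂ n ≤ 2.7070 and n ≤ 6.530. The largest whole number is 6.

6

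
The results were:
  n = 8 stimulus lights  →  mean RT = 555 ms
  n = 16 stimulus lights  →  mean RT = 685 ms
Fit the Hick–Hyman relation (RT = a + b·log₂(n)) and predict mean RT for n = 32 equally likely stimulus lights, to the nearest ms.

815 ms

RT is linear in log₂ n, so two points fix the line:
  b = (685 − 555) / (log₂ 16 − log₂ 8) = 130 / (4 − 3) = 130 ms/bit
  a = 555 − 130 × 3 = 165 ms
Then RT(32) = 165 + 130 × log₂ 32 = 165 + 130 × 5 ≈ 815.000 ms.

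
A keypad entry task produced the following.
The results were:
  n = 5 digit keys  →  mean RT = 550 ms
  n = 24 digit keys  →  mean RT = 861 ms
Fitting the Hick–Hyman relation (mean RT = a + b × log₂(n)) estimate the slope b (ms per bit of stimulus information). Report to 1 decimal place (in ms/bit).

b = (RT₂ − RT₁)/(log₂ n₂ − log₂ n₁) = (861 − 550)/(4.5850 − 2.3219) = 137.426 ms/bit.

137.4 ms/bit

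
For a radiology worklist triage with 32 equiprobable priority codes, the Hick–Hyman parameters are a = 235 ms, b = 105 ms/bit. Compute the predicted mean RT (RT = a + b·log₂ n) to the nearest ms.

log₂(32) = 5 bits, so RT = 235 + 105 × 5 ≈ 760.000 ms.

760 ms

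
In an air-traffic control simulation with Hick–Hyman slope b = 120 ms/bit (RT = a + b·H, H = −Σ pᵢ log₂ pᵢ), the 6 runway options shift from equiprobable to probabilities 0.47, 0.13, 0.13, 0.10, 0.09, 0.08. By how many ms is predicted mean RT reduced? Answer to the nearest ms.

The RT saving is b·ΔH. Equiprobable H₀ = log₂(6) = 2.5850 bits; with the given probabilities H = 2.2136 bits.
b·(H₀ − H) = 120 × (2.5850 − 2.2136) = 44.56 ms.

45 ms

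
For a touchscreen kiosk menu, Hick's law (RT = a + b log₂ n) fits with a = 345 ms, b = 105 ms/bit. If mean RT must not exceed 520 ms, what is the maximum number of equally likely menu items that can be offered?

3

105·log₂ n ≤ 520 − 345 = 175, giving log₂ n ≤ 1.6667 and n ≤ 3.175. The largest whole number is 3.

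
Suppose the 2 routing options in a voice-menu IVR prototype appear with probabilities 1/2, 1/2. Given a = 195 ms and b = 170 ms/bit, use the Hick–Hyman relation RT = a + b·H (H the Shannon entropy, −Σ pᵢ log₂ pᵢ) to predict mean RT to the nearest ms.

365 ms

H = −Σ pᵢ log₂ pᵢ = 0.5·1 + 0.5·1 = 1.000 bits.
RT = 195 + 170 × 1.000 = 365.00 ms.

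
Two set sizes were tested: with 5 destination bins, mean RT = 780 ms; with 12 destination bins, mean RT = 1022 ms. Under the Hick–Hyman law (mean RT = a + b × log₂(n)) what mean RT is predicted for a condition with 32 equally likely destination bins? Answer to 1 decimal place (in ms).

RT is linear in log₂ n, so two points fix the line:
  b = (1022 − 780) / (log₂ 12 − log₂ 5) = 242 / (3.5850 − 2.3219) = 191.602 ms/bit
  a = 780 − 191.602 × 2.3219 = 335.114 ms
Then RT(32) = 335.114 + 191.602 × log₂ 32 = 335.114 + 191.602 × 5 ≈ 1293.124 ms.

1293.1 ms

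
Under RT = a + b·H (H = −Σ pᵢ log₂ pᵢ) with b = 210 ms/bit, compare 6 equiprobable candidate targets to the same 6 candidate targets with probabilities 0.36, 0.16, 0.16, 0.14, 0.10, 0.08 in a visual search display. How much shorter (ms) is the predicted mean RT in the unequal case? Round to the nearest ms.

39 ms

Equiprobable entropy H₀ = log₂ 6 = 2.5850 bits.
Skewed entropy H = −Σ pᵢ log₂ pᵢ = 2.3975 bits.
ΔRT = b·(H₀ − H) = 210 × 0.1875 = 39.38 ms.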